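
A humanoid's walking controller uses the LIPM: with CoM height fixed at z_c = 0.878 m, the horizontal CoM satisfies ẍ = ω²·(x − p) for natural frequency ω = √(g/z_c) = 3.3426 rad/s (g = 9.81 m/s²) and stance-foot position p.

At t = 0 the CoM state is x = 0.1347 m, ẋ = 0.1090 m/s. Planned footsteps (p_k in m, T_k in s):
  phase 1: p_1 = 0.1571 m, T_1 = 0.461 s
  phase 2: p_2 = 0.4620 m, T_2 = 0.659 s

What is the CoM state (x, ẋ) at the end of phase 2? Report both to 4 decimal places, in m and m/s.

x = -0.7195, ẋ = -3.8323

phase 1: p=0.1571, T=0.461, ωT=1.540939, cosh=2.441575, sinh=2.227395; start (x,ẋ)=(0.134700, 0.109000) → end (x,ẋ)=(0.175043, 0.099357)
phase 2: p=0.4620, T=0.659, ωT=2.202773, cosh=4.580287, sinh=4.469791; start (x,ẋ)=(0.175043, 0.099357) → end (x,ẋ)=(-0.719485, -3.832266)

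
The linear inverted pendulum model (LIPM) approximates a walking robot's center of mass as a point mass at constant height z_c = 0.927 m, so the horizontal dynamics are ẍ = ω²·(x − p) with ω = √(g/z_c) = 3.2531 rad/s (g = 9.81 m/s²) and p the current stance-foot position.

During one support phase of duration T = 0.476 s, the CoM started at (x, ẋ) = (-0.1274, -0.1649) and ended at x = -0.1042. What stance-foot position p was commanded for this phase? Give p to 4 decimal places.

p = -0.2214

ωT = 3.2531·0.476 = 1.548476; cosh(ωT) = 2.458433, sinh(ωT) = 2.245861
x(T) = p + (x₀−p)·cosh(ωT) + (ẋ₀/ω)·sinh(ωT) ⇒ p·(1 − cosh) = x(T) − x₀·cosh − (ẋ₀/ω)·sinh
numerator   = -0.1042 − (-0.1274)·2.458433 − (-0.1649/3.2531)·2.245861 = 0.322847
denominator = 1 − 2.458433 = -1.458433
p = 0.322847 / -1.458433 = -0.2214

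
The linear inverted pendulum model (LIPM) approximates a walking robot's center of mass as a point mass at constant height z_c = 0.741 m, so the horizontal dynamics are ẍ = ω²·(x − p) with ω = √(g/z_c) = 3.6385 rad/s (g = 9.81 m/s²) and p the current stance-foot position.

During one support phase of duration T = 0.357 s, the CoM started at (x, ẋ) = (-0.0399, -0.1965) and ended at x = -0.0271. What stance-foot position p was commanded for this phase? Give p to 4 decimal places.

ωT = 3.6385·0.357 = 1.298944; cosh(ωT) = 1.969123, sinh(ωT) = 1.696303
x(T) = p + (x₀−p)·cosh(ωT) + (ẋ₀/ω)·sinh(ωT) ⇒ p·(1 − cosh) = x(T) − x₀·cosh − (ẋ₀/ω)·sinh
numerator   = -0.0271 − (-0.0399)·1.969123 − (-0.1965/3.6385)·1.696303 = 0.143078
denominator = 1 − 1.969123 = -0.969123
p = 0.143078 / -0.969123 = -0.1476

p = -0.1476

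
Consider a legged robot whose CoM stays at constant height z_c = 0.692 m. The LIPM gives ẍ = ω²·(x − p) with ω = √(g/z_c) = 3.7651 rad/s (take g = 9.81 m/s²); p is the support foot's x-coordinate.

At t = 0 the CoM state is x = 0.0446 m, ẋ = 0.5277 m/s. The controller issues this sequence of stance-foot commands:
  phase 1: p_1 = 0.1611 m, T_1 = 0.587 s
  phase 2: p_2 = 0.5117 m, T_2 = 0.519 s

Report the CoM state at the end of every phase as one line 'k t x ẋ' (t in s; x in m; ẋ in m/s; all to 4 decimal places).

phase 1: p=0.1611, T=0.587, ωT=2.210114, cosh=4.613221, sinh=4.503532; start (x,ẋ)=(0.044600, 0.527700) → end (x,ẋ)=(0.254855, 0.458993)
phase 2: p=0.5117, T=0.519, ωT=1.954087, cosh=3.599583, sinh=3.457889; start (x,ẋ)=(0.254855, 0.458993) → end (x,ẋ)=(0.008708, -1.691753)

1 0.5870 0.2549 0.4590
2 1.1060 0.0087 -1.6918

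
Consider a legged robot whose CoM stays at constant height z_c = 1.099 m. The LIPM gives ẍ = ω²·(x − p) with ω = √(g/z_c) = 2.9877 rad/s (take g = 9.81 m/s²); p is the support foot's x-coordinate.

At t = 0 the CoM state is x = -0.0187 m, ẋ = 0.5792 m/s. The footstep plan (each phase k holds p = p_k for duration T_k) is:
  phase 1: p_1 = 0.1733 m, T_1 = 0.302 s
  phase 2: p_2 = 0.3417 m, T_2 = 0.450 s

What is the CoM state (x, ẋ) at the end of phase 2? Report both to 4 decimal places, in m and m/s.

x = -0.0149, ẋ = -0.8122

phase 1: p=0.1733, T=0.302, ωT=0.902285, cosh=1.435436, sinh=1.029795; start (x,ẋ)=(-0.018700, 0.579200) → end (x,ẋ)=(0.097334, 0.240675)
phase 2: p=0.3417, T=0.450, ωT=1.344465, cosh=2.048406, sinh=1.787727; start (x,ẋ)=(0.097334, 0.240675) → end (x,ẋ)=(-0.014851, -0.812207)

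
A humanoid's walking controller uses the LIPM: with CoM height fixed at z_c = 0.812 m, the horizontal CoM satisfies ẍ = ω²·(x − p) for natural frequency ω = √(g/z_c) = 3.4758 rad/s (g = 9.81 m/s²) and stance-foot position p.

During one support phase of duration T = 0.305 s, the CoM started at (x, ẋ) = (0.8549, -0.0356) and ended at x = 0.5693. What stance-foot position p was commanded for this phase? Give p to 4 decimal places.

ωT = 3.4758·0.305 = 1.060119; cosh(ωT) = 1.616565, sinh(ωT) = 1.270150
x(T) = p + (x₀−p)·cosh(ωT) + (ẋ₀/ω)·sinh(ωT) ⇒ p·(1 − cosh) = x(T) − x₀·cosh − (ẋ₀/ω)·sinh
numerator   = 0.5693 − (0.8549)·1.616565 − (-0.0356/3.4758)·1.270150 = -0.799692
denominator = 1 − 1.616565 = -0.616565
p = -0.799692 / -0.616565 = 1.2970

p = 1.2970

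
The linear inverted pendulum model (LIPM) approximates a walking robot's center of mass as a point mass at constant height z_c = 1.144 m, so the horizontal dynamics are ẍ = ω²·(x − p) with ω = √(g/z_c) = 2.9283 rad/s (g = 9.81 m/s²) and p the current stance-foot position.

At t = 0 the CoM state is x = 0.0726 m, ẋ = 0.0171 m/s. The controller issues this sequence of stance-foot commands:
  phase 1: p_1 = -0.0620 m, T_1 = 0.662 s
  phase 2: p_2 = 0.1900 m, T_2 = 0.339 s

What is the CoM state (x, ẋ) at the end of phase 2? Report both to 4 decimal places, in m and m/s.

x = 1.1234, ẋ = 2.9866

phase 1: p=-0.0620, T=0.662, ωT=1.938535, cosh=3.546238, sinh=3.402323; start (x,ẋ)=(0.072600, 0.017100) → end (x,ẋ)=(0.435192, 1.401664)
phase 2: p=0.1900, T=0.339, ωT=0.992694, cosh=1.534535, sinh=1.163958; start (x,ẋ)=(0.435192, 1.401664) → end (x,ẋ)=(1.123397, 2.986618)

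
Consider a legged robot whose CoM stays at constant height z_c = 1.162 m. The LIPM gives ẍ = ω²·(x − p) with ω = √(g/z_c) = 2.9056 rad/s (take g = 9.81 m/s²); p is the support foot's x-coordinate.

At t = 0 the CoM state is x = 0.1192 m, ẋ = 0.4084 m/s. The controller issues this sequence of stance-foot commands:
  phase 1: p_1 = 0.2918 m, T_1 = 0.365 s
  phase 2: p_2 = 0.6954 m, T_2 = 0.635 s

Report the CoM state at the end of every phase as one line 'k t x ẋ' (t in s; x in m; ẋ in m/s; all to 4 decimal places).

1 0.3650 0.1913 0.0231
2 1.0000 -0.9150 -4.4440

phase 1: p=0.2918, T=0.365, ωT=1.060544, cosh=1.617104, sinh=1.270837; start (x,ẋ)=(0.119200, 0.408400) → end (x,ẋ)=(0.191312, 0.023092)
phase 2: p=0.6954, T=0.635, ωT=1.845056, cosh=3.243235, sinh=3.085219; start (x,ẋ)=(0.191312, 0.023092) → end (x,ẋ)=(-0.914957, -4.443961)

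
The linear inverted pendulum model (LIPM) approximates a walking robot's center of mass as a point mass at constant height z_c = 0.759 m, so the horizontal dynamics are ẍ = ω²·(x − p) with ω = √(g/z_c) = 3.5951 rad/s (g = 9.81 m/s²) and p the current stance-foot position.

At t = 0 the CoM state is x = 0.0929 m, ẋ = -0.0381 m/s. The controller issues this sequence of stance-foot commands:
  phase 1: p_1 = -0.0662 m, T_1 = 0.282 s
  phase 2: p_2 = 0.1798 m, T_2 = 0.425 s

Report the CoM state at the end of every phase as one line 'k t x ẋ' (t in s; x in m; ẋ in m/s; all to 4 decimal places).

1 0.2820 0.1692 0.6250
2 0.7070 0.5361 1.4246

phase 1: p=-0.0662, T=0.282, ωT=1.013818, cosh=1.559468, sinh=1.196637; start (x,ẋ)=(0.092900, -0.038100) → end (x,ẋ)=(0.169230, 0.625037)
phase 2: p=0.1798, T=0.425, ωT=1.527918, cosh=2.412778, sinh=2.195791; start (x,ẋ)=(0.169230, 0.625037) → end (x,ẋ)=(0.536052, 1.424632)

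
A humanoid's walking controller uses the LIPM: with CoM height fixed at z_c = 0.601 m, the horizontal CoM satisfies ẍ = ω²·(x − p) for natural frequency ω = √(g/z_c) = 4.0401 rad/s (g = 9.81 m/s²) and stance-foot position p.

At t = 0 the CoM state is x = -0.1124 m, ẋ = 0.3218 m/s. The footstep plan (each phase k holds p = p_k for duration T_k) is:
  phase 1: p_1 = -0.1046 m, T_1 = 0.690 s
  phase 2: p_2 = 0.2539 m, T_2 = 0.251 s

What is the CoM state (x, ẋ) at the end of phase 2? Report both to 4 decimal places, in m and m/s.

x = 1.3025, ẋ = 4.7696

phase 1: p=-0.1046, T=0.690, ωT=2.787669, cosh=8.152339, sinh=8.090774; start (x,ẋ)=(-0.112400, 0.321800) → end (x,ẋ)=(0.476254, 2.368460)
phase 2: p=0.2539, T=0.251, ωT=1.014065, cosh=1.559763, sinh=1.197022; start (x,ẋ)=(0.476254, 2.368460) → end (x,ẋ)=(1.302459, 4.769560)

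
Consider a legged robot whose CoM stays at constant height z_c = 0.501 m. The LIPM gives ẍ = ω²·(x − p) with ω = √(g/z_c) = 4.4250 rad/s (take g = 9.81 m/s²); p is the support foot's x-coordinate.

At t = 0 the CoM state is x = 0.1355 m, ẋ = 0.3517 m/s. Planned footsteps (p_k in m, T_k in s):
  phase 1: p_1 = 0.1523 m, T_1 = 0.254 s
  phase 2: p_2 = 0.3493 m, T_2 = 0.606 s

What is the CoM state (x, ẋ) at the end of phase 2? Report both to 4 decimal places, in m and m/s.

x = 0.3113, ẋ = -0.0990

phase 1: p=0.1523, T=0.254, ωT=1.123950, cosh=1.700989, sinh=1.375995; start (x,ẋ)=(0.135500, 0.351700) → end (x,ẋ)=(0.233088, 0.495946)
phase 2: p=0.3493, T=0.606, ωT=2.681550, cosh=7.338087, sinh=7.269630; start (x,ẋ)=(0.233088, 0.495946) → end (x,ẋ)=(0.311292, -0.099030)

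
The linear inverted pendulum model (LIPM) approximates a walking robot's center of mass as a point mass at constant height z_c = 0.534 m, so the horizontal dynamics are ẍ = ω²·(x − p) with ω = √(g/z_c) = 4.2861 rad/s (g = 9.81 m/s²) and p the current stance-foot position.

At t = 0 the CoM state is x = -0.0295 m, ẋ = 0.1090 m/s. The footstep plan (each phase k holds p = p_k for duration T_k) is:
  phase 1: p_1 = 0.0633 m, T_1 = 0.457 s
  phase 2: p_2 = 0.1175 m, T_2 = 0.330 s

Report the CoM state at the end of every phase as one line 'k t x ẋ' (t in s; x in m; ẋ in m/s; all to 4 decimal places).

phase 1: p=0.0633, T=0.457, ωT=1.958748, cosh=3.615739, sinh=3.474704; start (x,ẋ)=(-0.029500, 0.109000) → end (x,ẋ)=(-0.183875, -0.987948)
phase 2: p=0.1175, T=0.330, ωT=1.414413, cosh=2.178570, sinh=1.935501; start (x,ẋ)=(-0.183875, -0.987948) → end (x,ẋ)=(-0.985201, -4.652448)

1 0.4570 -0.1839 -0.9879
2 0.7870 -0.9852 -4.6524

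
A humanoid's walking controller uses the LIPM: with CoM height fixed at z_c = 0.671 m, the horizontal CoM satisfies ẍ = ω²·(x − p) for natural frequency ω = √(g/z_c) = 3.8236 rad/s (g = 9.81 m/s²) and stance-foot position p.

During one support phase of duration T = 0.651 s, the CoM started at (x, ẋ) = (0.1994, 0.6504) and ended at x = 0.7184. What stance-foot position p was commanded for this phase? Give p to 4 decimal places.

p = 0.2979

ωT = 3.8236·0.651 = 2.489164; cosh(ωT) = 6.067086, sinh(ωT) = 5.984106
x(T) = p + (x₀−p)·cosh(ωT) + (ẋ₀/ω)·sinh(ωT) ⇒ p·(1 − cosh) = x(T) − x₀·cosh − (ẋ₀/ω)·sinh
numerator   = 0.7184 − (0.1994)·6.067086 − (0.6504/3.8236)·5.984106 = -1.509282
denominator = 1 − 6.067086 = -5.067086
p = -1.509282 / -5.067086 = 0.2979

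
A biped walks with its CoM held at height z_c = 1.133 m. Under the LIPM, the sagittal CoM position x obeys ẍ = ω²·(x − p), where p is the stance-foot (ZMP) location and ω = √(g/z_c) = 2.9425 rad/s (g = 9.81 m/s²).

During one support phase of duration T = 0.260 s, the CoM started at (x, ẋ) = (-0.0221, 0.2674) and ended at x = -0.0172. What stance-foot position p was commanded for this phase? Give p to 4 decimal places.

ωT = 2.9425·0.260 = 0.765050; cosh(ωT) = 1.307206, sinh(ωT) = 0.841896
x(T) = p + (x₀−p)·cosh(ωT) + (ẋ₀/ω)·sinh(ωT) ⇒ p·(1 − cosh) = x(T) − x₀·cosh − (ẋ₀/ω)·sinh
numerator   = -0.0172 − (-0.0221)·1.307206 − (0.2674/2.9425)·0.841896 = -0.064818
denominator = 1 − 1.307206 = -0.307206
p = -0.064818 / -0.307206 = 0.2110

p = 0.2110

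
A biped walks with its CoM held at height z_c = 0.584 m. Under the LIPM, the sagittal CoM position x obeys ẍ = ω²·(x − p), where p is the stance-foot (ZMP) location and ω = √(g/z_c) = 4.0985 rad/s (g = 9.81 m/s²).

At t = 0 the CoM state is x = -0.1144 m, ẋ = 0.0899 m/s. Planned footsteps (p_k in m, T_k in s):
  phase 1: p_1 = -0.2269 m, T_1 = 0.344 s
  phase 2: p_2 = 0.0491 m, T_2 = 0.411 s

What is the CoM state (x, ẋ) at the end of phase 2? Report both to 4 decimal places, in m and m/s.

x = 0.7655, ẋ = 3.1292

phase 1: p=-0.2269, T=0.344, ωT=1.409884, cosh=2.169826, sinh=1.925654; start (x,ẋ)=(-0.114400, 0.089900) → end (x,ẋ)=(0.059444, 1.082950)
phase 2: p=0.0491, T=0.411, ωT=1.684483, cosh=2.787603, sinh=2.602063; start (x,ẋ)=(0.059444, 1.082950) → end (x,ẋ)=(0.765482, 3.129154)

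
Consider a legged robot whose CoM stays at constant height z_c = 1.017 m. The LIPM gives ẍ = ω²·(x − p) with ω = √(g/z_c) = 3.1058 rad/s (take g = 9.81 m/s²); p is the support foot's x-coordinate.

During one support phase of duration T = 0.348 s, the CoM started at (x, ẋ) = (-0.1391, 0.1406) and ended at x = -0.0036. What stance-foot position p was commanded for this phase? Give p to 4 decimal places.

p = -0.2580

ωT = 3.1058·0.348 = 1.080818; cosh(ωT) = 1.643204, sinh(ωT) = 1.303886
x(T) = p + (x₀−p)·cosh(ωT) + (ẋ₀/ω)·sinh(ωT) ⇒ p·(1 − cosh) = x(T) − x₀·cosh − (ẋ₀/ω)·sinh
numerator   = -0.0036 − (-0.1391)·1.643204 − (0.1406/3.1058)·1.303886 = 0.165943
denominator = 1 − 1.643204 = -0.643204
p = 0.165943 / -0.643204 = -0.2580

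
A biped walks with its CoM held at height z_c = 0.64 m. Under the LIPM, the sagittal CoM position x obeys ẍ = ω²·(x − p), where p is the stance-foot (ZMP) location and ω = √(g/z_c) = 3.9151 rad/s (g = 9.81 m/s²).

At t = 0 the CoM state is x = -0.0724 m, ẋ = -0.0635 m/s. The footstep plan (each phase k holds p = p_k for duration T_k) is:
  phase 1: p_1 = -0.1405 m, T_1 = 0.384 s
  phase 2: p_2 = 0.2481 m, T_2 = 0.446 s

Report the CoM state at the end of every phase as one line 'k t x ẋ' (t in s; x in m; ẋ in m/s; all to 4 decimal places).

phase 1: p=-0.1405, T=0.384, ωT=1.503398, cosh=2.359659, sinh=2.137286; start (x,ẋ)=(-0.072400, -0.063500) → end (x,ẋ)=(-0.014472, 0.420001)
phase 2: p=0.2481, T=0.446, ωT=1.746135, cosh=2.953424, sinh=2.778977; start (x,ẋ)=(-0.014472, 0.420001) → end (x,ẋ)=(-0.229267, -1.616339)

1 0.3840 -0.0145 0.4200
2 0.8300 -0.2293 -1.6163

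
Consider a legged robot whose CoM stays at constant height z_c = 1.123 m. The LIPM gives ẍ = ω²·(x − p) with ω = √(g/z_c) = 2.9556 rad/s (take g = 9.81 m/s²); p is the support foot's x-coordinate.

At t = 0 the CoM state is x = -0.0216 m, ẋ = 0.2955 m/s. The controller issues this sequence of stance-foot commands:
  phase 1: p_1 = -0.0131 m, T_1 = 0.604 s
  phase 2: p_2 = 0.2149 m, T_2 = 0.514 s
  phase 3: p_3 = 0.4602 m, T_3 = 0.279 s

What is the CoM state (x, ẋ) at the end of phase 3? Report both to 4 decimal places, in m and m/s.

phase 1: p=-0.0131, T=0.604, ωT=1.785182, cosh=3.064217, sinh=2.896450; start (x,ẋ)=(-0.021600, 0.295500) → end (x,ẋ)=(0.250440, 0.832710)
phase 2: p=0.2149, T=0.514, ωT=1.519178, cosh=2.393681, sinh=2.174789; start (x,ẋ)=(0.250440, 0.832710) → end (x,ẋ)=(0.912697, 2.221688)
phase 3: p=0.4602, T=0.279, ωT=0.824612, cosh=1.359701, sinh=0.921296; start (x,ẋ)=(0.912697, 2.221688) → end (x,ẋ)=(1.767987, 4.252971)

x = 1.7680, ẋ = 4.2530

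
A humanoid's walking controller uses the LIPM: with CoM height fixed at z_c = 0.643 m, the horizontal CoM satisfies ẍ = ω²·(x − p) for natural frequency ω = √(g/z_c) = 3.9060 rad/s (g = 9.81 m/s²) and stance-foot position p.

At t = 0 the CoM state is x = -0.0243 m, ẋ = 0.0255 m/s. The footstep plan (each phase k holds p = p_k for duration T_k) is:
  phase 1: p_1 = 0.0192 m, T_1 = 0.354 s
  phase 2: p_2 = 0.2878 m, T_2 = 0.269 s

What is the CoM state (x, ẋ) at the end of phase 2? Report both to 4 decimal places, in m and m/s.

phase 1: p=0.0192, T=0.354, ωT=1.382724, cosh=2.118319, sinh=1.867425; start (x,ẋ)=(-0.024300, 0.025500) → end (x,ẋ)=(-0.060756, -0.263279)
phase 2: p=0.2878, T=0.269, ωT=1.050714, cosh=1.604690, sinh=1.255002; start (x,ẋ)=(-0.060756, -0.263279) → end (x,ẋ)=(-0.356115, -2.131114)

x = -0.3561, ẋ = -2.1311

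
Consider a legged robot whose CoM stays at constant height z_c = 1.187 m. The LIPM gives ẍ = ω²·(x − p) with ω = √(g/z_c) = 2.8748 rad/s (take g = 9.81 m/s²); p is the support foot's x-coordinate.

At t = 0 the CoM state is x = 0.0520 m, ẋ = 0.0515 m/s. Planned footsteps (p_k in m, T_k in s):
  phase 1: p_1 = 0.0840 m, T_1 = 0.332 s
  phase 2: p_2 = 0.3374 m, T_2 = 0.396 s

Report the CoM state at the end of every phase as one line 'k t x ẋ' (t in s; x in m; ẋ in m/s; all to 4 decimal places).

1 0.3320 0.0561 -0.0250
2 0.7280 -0.1589 -1.1757

phase 1: p=0.0840, T=0.332, ωT=0.954434, cosh=1.491115, sinh=1.106084; start (x,ẋ)=(0.052000, 0.051500) → end (x,ẋ)=(0.056099, -0.024960)
phase 2: p=0.3374, T=0.396, ωT=1.138421, cosh=1.721079, sinh=1.400755; start (x,ẋ)=(0.056099, -0.024960) → end (x,ẋ)=(-0.158903, -1.175727)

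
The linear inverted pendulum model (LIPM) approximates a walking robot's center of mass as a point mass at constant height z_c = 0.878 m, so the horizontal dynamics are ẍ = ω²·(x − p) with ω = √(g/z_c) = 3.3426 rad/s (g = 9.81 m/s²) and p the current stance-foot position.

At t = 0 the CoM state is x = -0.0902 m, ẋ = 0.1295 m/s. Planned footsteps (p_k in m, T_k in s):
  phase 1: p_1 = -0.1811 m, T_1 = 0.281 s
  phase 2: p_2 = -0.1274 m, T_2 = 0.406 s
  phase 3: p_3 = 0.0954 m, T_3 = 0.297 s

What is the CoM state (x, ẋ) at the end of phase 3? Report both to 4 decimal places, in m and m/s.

x = 1.2089, ẋ = 4.0084

phase 1: p=-0.1811, T=0.281, ωT=0.939271, cosh=1.474514, sinh=1.083601; start (x,ẋ)=(-0.090200, 0.129500) → end (x,ẋ)=(-0.005085, 0.520193)
phase 2: p=-0.1274, T=0.406, ωT=1.357096, cosh=2.071150, sinh=1.813743; start (x,ẋ)=(-0.005085, 0.520193) → end (x,ẋ)=(0.408196, 1.818945)
phase 3: p=0.0954, T=0.297, ωT=0.992752, cosh=1.534603, sinh=1.164048; start (x,ẋ)=(0.408196, 1.818945) → end (x,ẋ)=(1.208859, 4.008433)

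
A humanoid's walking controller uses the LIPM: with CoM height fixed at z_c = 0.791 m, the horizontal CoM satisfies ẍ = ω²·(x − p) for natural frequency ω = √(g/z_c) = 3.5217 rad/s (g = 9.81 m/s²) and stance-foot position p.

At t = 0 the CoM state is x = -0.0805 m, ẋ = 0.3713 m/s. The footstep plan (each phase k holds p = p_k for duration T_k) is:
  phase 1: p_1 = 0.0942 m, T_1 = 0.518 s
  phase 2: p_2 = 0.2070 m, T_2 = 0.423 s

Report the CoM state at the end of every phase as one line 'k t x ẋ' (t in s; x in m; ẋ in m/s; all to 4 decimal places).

phase 1: p=0.0942, T=0.518, ωT=1.824241, cosh=3.179713, sinh=3.018373; start (x,ẋ)=(-0.080500, 0.371300) → end (x,ẋ)=(-0.143063, -0.676399)
phase 2: p=0.2070, T=0.423, ωT=1.489679, cosh=2.330558, sinh=2.105113; start (x,ẋ)=(-0.143063, -0.676399) → end (x,ẋ)=(-1.013163, -4.171605)

1 0.5180 -0.1431 -0.6764
2 0.9410 -1.0132 -4.1716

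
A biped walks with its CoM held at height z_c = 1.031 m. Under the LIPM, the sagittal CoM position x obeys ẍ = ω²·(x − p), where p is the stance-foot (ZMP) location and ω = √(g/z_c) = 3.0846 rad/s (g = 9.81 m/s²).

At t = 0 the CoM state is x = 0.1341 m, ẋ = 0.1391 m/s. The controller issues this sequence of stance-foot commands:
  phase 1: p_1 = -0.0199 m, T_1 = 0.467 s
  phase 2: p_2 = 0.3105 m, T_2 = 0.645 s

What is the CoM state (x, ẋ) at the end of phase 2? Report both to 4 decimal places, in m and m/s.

x = 2.1556, ẋ = 5.8199

phase 1: p=-0.0199, T=0.467, ωT=1.440508, cosh=2.229824, sinh=1.993017; start (x,ẋ)=(0.134100, 0.139100) → end (x,ẋ)=(0.413368, 1.256908)
phase 2: p=0.3105, T=0.645, ωT=1.989567, cosh=3.724561, sinh=3.587806; start (x,ẋ)=(0.413368, 1.256908) → end (x,ẋ)=(2.155592, 5.819866)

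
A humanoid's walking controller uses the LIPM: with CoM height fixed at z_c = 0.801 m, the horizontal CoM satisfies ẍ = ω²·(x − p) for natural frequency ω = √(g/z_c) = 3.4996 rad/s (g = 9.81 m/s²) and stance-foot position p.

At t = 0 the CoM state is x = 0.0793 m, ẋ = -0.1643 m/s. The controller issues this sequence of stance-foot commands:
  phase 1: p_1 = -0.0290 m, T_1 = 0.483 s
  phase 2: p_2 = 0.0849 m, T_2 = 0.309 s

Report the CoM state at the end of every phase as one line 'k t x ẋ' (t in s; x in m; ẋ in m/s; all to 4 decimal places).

1 0.4830 0.1516 0.5319
2 0.7920 0.3929 1.1790

phase 1: p=-0.0290, T=0.483, ωT=1.690307, cosh=2.802803, sinh=2.618340; start (x,ẋ)=(0.079300, -0.164300) → end (x,ẋ)=(0.151617, 0.531868)
phase 2: p=0.0849, T=0.309, ωT=1.081376, cosh=1.643932, sinh=1.304803; start (x,ẋ)=(0.151617, 0.531868) → end (x,ẋ)=(0.392882, 1.179005)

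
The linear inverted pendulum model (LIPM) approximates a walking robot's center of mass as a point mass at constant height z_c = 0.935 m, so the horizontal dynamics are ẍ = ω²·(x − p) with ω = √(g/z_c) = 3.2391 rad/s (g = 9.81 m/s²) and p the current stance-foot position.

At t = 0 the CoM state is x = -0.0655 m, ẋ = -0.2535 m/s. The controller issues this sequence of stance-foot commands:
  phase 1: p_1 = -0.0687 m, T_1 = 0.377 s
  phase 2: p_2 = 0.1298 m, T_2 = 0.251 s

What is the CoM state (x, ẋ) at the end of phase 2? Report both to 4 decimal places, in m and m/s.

x = -0.4196, ẋ = -1.5290

phase 1: p=-0.0687, T=0.377, ωT=1.221141, cosh=1.842974, sinh=1.548080; start (x,ẋ)=(-0.065500, -0.253500) → end (x,ẋ)=(-0.183959, -0.451148)
phase 2: p=0.1298, T=0.251, ωT=0.813014, cosh=1.349106, sinh=0.905587; start (x,ẋ)=(-0.183959, -0.451148) → end (x,ẋ)=(-0.419626, -1.528992)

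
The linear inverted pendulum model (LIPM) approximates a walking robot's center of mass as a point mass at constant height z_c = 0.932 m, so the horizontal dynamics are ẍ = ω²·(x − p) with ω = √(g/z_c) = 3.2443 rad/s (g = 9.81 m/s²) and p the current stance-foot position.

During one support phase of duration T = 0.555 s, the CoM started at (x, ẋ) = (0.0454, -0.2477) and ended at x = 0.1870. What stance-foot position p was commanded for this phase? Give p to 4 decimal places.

ωT = 3.2443·0.555 = 1.800587; cosh(ωT) = 3.109199, sinh(ωT) = 2.943997
x(T) = p + (x₀−p)·cosh(ωT) + (ẋ₀/ω)·sinh(ωT) ⇒ p·(1 − cosh) = x(T) − x₀·cosh − (ẋ₀/ω)·sinh
numerator   = 0.1870 − (0.0454)·3.109199 − (-0.2477/3.2443)·2.943997 = 0.270614
denominator = 1 − 3.109199 = -2.109199
p = 0.270614 / -2.109199 = -0.1283

p = -0.1283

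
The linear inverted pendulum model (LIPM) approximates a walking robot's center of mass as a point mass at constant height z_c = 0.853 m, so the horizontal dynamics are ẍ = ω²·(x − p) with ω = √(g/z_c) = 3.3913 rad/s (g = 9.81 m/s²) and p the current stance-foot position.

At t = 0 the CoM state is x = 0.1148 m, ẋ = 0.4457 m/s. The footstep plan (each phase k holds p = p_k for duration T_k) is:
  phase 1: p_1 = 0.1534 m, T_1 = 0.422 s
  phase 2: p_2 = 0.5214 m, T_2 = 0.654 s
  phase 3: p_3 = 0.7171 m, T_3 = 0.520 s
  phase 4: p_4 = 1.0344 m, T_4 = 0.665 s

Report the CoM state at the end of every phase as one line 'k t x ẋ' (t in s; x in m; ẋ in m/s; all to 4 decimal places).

1 0.4220 0.3272 0.7274
2 1.0760 0.5925 0.3921
3 1.5960 0.6704 -0.0188
4 2.2610 -0.7468 -5.9131

phase 1: p=0.1534, T=0.422, ωT=1.431129, cosh=2.211228, sinh=1.972189; start (x,ẋ)=(0.114800, 0.445700) → end (x,ẋ)=(0.327241, 0.727377)
phase 2: p=0.5214, T=0.654, ωT=2.217910, cosh=4.648473, sinh=4.539637; start (x,ẋ)=(0.327241, 0.727377) → end (x,ẋ)=(0.592531, 0.392055)
phase 3: p=0.7171, T=0.520, ωT=1.763476, cosh=3.002062, sinh=2.830614; start (x,ẋ)=(0.592531, 0.392055) → end (x,ẋ)=(0.670373, -0.018821)
phase 4: p=1.0344, T=0.665, ωT=2.255215, cosh=4.821095, sinh=4.716244; start (x,ẋ)=(0.670373, -0.018821) → end (x,ẋ)=(-0.746783, -5.913060)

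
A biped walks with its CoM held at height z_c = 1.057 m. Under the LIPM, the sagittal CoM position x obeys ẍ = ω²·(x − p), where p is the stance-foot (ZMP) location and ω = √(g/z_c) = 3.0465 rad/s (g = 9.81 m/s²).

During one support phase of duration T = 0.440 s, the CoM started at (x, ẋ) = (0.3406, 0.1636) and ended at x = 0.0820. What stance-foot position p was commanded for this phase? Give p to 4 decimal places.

ωT = 3.0465·0.440 = 1.340460; cosh(ωT) = 2.041263, sinh(ωT) = 1.779538
x(T) = p + (x₀−p)·cosh(ωT) + (ẋ₀/ω)·sinh(ωT) ⇒ p·(1 − cosh) = x(T) − x₀·cosh − (ẋ₀/ω)·sinh
numerator   = 0.0820 − (0.3406)·2.041263 − (0.1636/3.0465)·1.779538 = -0.708817
denominator = 1 − 2.041263 = -1.041263
p = -0.708817 / -1.041263 = 0.6807

p = 0.6807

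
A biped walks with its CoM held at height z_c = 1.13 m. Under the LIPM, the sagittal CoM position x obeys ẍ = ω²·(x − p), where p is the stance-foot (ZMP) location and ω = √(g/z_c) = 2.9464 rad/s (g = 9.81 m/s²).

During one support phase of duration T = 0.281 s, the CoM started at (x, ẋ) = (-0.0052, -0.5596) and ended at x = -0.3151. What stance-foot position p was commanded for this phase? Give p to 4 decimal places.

ωT = 2.9464·0.281 = 0.827938; cosh(ωT) = 1.362772, sinh(ωT) = 0.925823
x(T) = p + (x₀−p)·cosh(ωT) + (ẋ₀/ω)·sinh(ωT) ⇒ p·(1 − cosh) = x(T) − x₀·cosh − (ẋ₀/ω)·sinh
numerator   = -0.3151 − (-0.0052)·1.362772 − (-0.5596/2.9464)·0.925823 = -0.132175
denominator = 1 − 1.362772 = -0.362772
p = -0.132175 / -0.362772 = 0.3643

p = 0.3643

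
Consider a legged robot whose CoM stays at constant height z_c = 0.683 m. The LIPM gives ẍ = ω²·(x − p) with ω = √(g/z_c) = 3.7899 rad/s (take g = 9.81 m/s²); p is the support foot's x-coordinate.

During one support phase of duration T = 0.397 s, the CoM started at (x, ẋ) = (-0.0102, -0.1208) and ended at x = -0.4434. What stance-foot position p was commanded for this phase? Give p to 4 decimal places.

p = 0.2577

ωT = 3.7899·0.397 = 1.504590; cosh(ωT) = 2.362208, sinh(ωT) = 2.140100
x(T) = p + (x₀−p)·cosh(ωT) + (ẋ₀/ω)·sinh(ωT) ⇒ p·(1 − cosh) = x(T) − x₀·cosh − (ẋ₀/ω)·sinh
numerator   = -0.4434 − (-0.0102)·2.362208 − (-0.1208/3.7899)·2.140100 = -0.351092
denominator = 1 − 2.362208 = -1.362208
p = -0.351092 / -1.362208 = 0.2577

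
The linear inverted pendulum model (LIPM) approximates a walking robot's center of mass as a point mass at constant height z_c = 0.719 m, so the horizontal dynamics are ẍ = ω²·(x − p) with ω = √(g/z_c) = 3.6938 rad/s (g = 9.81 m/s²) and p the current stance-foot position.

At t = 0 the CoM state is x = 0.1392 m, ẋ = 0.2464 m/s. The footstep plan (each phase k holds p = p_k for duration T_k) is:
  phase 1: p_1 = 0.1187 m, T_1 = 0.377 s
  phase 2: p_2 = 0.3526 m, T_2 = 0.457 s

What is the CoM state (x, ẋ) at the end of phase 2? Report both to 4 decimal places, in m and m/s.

phase 1: p=0.1187, T=0.377, ωT=1.392563, cosh=2.136795, sinh=1.888357; start (x,ẋ)=(0.139200, 0.246400) → end (x,ẋ)=(0.288470, 0.669498)
phase 2: p=0.3526, T=0.457, ωT=1.688067, cosh=2.796945, sinh=2.612068; start (x,ẋ)=(0.288470, 0.669498) → end (x,ẋ)=(0.646666, 1.253791)

x = 0.6467, ẋ = 1.2538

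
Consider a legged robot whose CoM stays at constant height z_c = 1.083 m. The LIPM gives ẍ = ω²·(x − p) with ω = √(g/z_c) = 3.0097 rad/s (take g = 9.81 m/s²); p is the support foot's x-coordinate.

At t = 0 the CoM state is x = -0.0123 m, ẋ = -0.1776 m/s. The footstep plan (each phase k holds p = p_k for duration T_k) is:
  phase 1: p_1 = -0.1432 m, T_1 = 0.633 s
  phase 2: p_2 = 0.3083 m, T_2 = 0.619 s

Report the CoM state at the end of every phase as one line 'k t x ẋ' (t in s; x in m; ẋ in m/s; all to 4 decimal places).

1 0.6330 0.1125 0.6845
2 1.2520 0.3774 0.4055

phase 1: p=-0.1432, T=0.633, ωT=1.905140, cosh=3.434575, sinh=3.285774; start (x,ẋ)=(-0.012300, -0.177600) → end (x,ẋ)=(0.112495, 0.684515)
phase 2: p=0.3083, T=0.619, ωT=1.863004, cosh=3.299135, sinh=3.143929; start (x,ẋ)=(0.112495, 0.684515) → end (x,ẋ)=(0.377356, 0.405544)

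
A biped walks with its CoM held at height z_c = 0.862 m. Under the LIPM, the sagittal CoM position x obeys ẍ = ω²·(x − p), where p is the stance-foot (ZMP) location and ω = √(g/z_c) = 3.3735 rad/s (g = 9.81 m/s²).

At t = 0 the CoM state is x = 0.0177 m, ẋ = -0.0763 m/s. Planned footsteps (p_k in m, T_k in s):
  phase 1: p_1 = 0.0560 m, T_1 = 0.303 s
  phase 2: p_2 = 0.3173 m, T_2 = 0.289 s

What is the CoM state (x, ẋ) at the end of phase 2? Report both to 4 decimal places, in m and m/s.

x = -0.3038, ẋ = -1.7556

phase 1: p=0.0560, T=0.303, ωT=1.022170, cosh=1.569517, sinh=1.209704; start (x,ẋ)=(0.017700, -0.076300) → end (x,ẋ)=(-0.031473, -0.276054)
phase 2: p=0.3173, T=0.289, ωT=0.974941, cosh=1.514113, sinh=1.136899; start (x,ẋ)=(-0.031473, -0.276054) → end (x,ẋ)=(-0.303814, -1.755636)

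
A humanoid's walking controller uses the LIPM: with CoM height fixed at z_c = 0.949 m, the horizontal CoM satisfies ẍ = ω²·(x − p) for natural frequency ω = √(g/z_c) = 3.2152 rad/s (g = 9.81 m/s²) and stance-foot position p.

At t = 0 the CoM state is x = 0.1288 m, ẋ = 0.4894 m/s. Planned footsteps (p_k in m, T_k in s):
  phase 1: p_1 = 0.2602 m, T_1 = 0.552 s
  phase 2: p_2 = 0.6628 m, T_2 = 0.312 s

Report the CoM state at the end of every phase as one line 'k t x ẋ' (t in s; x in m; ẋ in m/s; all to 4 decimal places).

phase 1: p=0.2602, T=0.552, ωT=1.774790, cosh=3.034282, sinh=2.864763; start (x,ẋ)=(0.128800, 0.489400) → end (x,ẋ)=(0.297554, 0.274680)
phase 2: p=0.6628, T=0.312, ωT=1.003142, cosh=1.546781, sinh=1.180056; start (x,ẋ)=(0.297554, 0.274680) → end (x,ẋ)=(0.198658, -0.960916)

1 0.5520 0.2976 0.2747
2 0.8640 0.1987 -0.9609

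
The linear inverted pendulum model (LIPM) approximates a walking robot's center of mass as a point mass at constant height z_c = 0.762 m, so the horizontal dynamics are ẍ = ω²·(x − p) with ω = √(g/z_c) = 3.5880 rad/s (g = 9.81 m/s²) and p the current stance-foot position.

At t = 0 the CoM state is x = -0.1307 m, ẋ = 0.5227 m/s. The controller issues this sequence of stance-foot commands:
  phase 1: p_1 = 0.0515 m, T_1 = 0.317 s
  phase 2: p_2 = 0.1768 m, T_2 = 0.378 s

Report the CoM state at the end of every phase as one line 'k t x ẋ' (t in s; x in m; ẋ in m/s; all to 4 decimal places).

1 0.3170 -0.0580 -0.0157
2 0.6950 -0.3171 -1.5592

phase 1: p=0.0515, T=0.317, ωT=1.137396, cosh=1.719645, sinh=1.398992; start (x,ẋ)=(-0.130700, 0.522700) → end (x,ẋ)=(-0.058014, -0.015710)
phase 2: p=0.1768, T=0.378, ωT=1.356264, cosh=2.069643, sinh=1.812021; start (x,ẋ)=(-0.058014, -0.015710) → end (x,ẋ)=(-0.317115, -1.559165)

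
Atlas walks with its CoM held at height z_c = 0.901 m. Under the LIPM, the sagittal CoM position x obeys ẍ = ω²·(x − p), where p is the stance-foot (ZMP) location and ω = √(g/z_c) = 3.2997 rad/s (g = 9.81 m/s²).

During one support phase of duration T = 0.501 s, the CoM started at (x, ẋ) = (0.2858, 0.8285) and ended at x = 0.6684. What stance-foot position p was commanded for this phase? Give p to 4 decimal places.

ωT = 3.2997·0.501 = 1.653150; cosh(ωT) = 2.707426, sinh(ωT) = 2.515980
x(T) = p + (x₀−p)·cosh(ωT) + (ẋ₀/ω)·sinh(ωT) ⇒ p·(1 − cosh) = x(T) − x₀·cosh − (ẋ₀/ω)·sinh
numerator   = 0.6684 − (0.2858)·2.707426 − (0.8285/3.2997)·2.515980 = -0.737103
denominator = 1 − 2.707426 = -1.707426
p = -0.737103 / -1.707426 = 0.4317

p = 0.4317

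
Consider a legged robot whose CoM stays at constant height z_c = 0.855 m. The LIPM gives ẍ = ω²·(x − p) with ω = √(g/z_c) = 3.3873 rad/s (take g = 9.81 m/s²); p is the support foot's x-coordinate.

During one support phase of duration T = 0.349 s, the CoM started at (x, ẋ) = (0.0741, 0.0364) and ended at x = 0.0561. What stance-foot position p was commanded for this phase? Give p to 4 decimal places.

p = 0.1173

ωT = 3.3873·0.349 = 1.182168; cosh(ωT) = 1.784025, sinh(ωT) = 1.477411
x(T) = p + (x₀−p)·cosh(ωT) + (ẋ₀/ω)·sinh(ωT) ⇒ p·(1 − cosh) = x(T) − x₀·cosh − (ẋ₀/ω)·sinh
numerator   = 0.0561 − (0.0741)·1.784025 − (0.0364/3.3873)·1.477411 = -0.091973
denominator = 1 − 1.784025 = -0.784025
p = -0.091973 / -0.784025 = 0.1173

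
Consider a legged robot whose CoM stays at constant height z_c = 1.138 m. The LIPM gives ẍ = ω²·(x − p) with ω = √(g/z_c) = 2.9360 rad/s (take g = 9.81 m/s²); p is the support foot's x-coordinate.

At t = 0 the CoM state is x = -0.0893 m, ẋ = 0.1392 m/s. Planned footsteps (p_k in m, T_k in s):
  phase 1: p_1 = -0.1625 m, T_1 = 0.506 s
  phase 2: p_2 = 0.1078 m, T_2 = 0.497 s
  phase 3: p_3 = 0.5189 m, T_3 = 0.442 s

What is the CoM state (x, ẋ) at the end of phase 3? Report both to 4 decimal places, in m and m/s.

x = 1.7694, ẋ = 4.0503

phase 1: p=-0.1625, T=0.506, ωT=1.485616, cosh=2.322024, sinh=2.095662; start (x,ẋ)=(-0.089300, 0.139200) → end (x,ẋ)=(0.106831, 0.773615)
phase 2: p=0.1078, T=0.497, ωT=1.459192, cosh=2.267453, sinh=2.035029; start (x,ẋ)=(0.106831, 0.773615) → end (x,ẋ)=(0.641818, 1.748344)
phase 3: p=0.5189, T=0.442, ωT=1.297712, cosh=1.967033, sinh=1.693877; start (x,ẋ)=(0.641818, 1.748344) → end (x,ẋ)=(1.769361, 4.050347)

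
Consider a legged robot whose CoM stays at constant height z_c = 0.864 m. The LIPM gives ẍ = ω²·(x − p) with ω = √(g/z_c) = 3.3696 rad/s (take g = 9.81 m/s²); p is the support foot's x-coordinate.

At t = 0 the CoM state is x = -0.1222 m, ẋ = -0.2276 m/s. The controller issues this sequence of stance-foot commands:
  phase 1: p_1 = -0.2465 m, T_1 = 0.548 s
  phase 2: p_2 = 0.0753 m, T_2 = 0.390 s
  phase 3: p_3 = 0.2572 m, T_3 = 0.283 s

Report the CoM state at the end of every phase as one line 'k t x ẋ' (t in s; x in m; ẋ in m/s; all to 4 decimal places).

1 0.5480 -0.0515 0.5550
2 0.9380 0.1067 0.3696
3 1.2210 0.1541 -0.0096

phase 1: p=-0.2465, T=0.548, ωT=1.846541, cosh=3.247820, sinh=3.090038; start (x,ẋ)=(-0.122200, -0.227600) → end (x,ẋ)=(-0.051513, 0.555032)
phase 2: p=0.0753, T=0.390, ωT=1.314144, cosh=1.995134, sinh=1.726430; start (x,ẋ)=(-0.051513, 0.555032) → end (x,ẋ)=(0.106664, 0.369644)
phase 3: p=0.2572, T=0.283, ωT=0.953597, cosh=1.490190, sinh=1.104837; start (x,ẋ)=(0.106664, 0.369644) → end (x,ẋ)=(0.154073, -0.009585)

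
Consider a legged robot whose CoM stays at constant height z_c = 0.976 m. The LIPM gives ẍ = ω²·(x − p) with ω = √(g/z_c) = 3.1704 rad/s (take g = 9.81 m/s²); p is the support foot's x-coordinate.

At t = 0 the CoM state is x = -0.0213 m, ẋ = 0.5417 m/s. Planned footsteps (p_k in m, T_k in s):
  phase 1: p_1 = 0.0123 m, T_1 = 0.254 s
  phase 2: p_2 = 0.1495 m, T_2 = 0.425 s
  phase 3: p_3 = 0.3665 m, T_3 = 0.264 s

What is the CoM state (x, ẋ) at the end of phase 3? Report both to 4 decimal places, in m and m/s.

phase 1: p=0.0123, T=0.254, ωT=0.805282, cosh=1.342144, sinh=0.895182; start (x,ẋ)=(-0.021300, 0.541700) → end (x,ẋ)=(0.120156, 0.631680)
phase 2: p=0.1495, T=0.425, ωT=1.347420, cosh=2.053698, sinh=1.793788; start (x,ẋ)=(0.120156, 0.631680) → end (x,ẋ)=(0.446637, 1.130401)
phase 3: p=0.3665, T=0.264, ωT=0.836986, cosh=1.371204, sinh=0.938191; start (x,ẋ)=(0.446637, 1.130401) → end (x,ẋ)=(0.810894, 1.788373)

x = 0.8109, ẋ = 1.7884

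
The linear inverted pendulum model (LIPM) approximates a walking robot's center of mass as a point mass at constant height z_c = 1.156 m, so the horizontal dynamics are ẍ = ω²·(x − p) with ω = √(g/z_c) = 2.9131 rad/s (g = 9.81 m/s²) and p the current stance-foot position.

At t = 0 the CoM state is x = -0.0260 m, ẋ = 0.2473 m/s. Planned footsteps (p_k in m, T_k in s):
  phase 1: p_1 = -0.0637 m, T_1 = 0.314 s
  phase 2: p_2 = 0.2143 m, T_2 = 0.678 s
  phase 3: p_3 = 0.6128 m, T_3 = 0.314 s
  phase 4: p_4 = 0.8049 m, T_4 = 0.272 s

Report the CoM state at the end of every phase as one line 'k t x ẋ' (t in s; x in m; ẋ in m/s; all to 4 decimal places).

phase 1: p=-0.0637, T=0.314, ωT=0.914713, cosh=1.448346, sinh=1.047714; start (x,ẋ)=(-0.026000, 0.247300) → end (x,ẋ)=(0.079846, 0.473240)
phase 2: p=0.2143, T=0.678, ωT=1.975082, cosh=3.672980, sinh=3.534230; start (x,ẋ)=(0.079846, 0.473240) → end (x,ẋ)=(0.294596, 0.353916)
phase 3: p=0.6128, T=0.314, ωT=0.914713, cosh=1.448346, sinh=1.047714; start (x,ẋ)=(0.294596, 0.353916) → end (x,ẋ)=(0.279218, -0.458597)
phase 4: p=0.8049, T=0.272, ωT=0.792363, cosh=1.330692, sinh=0.877918; start (x,ẋ)=(0.279218, -0.458597) → end (x,ẋ)=(-0.032828, -1.954664)

1 0.3140 0.0798 0.4732
2 0.9920 0.2946 0.3539
3 1.3060 0.2792 -0.4586
4 1.5780 -0.0328 -1.9547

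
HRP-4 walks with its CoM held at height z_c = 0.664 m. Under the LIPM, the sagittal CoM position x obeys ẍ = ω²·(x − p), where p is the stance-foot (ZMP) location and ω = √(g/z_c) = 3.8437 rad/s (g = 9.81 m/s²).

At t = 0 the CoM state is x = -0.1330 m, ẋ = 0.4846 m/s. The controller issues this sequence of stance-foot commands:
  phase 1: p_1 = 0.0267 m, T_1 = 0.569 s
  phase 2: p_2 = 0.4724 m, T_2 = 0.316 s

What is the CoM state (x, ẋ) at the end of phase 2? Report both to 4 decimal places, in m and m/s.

phase 1: p=0.0267, T=0.569, ωT=2.187065, cosh=4.510638, sinh=4.398392; start (x,ẋ)=(-0.133000, 0.484600) → end (x,ẋ)=(-0.139115, -0.514049)
phase 2: p=0.4724, T=0.316, ωT=1.214609, cosh=1.832902, sinh=1.536076; start (x,ẋ)=(-0.139115, -0.514049) → end (x,ẋ)=(-0.853879, -4.552718)

x = -0.8539, ẋ = -4.5527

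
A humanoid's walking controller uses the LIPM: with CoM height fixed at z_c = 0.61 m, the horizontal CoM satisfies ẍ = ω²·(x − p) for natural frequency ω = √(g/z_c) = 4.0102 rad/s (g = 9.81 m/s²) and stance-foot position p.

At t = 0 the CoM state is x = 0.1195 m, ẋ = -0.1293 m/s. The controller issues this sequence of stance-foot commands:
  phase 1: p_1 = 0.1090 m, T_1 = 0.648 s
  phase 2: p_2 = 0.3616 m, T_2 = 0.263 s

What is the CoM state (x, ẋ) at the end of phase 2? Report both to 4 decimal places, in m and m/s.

phase 1: p=0.1090, T=0.648, ωT=2.598610, cosh=6.759704, sinh=6.685327; start (x,ẋ)=(0.119500, -0.129300) → end (x,ẋ)=(-0.035577, -0.592530)
phase 2: p=0.3616, T=0.263, ωT=1.054683, cosh=1.609683, sinh=1.261380; start (x,ẋ)=(-0.035577, -0.592530) → end (x,ẋ)=(-0.464105, -2.962859)

x = -0.4641, ẋ = -2.9629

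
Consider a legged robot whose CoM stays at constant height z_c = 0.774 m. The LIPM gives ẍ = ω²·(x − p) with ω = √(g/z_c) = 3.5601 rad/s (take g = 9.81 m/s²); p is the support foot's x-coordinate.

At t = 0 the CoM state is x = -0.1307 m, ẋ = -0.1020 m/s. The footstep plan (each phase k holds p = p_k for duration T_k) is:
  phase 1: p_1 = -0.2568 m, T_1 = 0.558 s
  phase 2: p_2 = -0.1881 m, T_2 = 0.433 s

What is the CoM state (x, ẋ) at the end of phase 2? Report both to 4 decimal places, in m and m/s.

x = 1.3058, ẋ = 5.3546

phase 1: p=-0.2568, T=0.558, ωT=1.986536, cosh=3.713702, sinh=3.576533; start (x,ẋ)=(-0.130700, -0.102000) → end (x,ẋ)=(0.109027, 1.226810)
phase 2: p=-0.1881, T=0.433, ωT=1.541523, cosh=2.442878, sinh=2.228823; start (x,ẋ)=(0.109027, 1.226810) → end (x,ẋ)=(1.305798, 5.354602)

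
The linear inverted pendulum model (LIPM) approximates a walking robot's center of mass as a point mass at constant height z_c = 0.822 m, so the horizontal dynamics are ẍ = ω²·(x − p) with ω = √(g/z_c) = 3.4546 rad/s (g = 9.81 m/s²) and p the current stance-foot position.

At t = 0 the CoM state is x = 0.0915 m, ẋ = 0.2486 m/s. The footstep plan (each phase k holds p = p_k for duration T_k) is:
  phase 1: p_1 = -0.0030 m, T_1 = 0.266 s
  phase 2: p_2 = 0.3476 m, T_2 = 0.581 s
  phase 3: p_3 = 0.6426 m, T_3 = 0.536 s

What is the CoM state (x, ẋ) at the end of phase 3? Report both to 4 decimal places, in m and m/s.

x = 1.2561, ẋ = 2.3044

phase 1: p=-0.0030, T=0.266, ωT=0.918924, cosh=1.452770, sinh=1.053821; start (x,ẋ)=(0.091500, 0.248600) → end (x,ẋ)=(0.210122, 0.705189)
phase 2: p=0.3476, T=0.581, ωT=2.007123, cosh=3.788124, sinh=3.653749; start (x,ẋ)=(0.210122, 0.705189) → end (x,ẋ)=(0.572657, 0.936060)
phase 3: p=0.6426, T=0.536, ωT=1.851666, cosh=3.263698, sinh=3.106723; start (x,ẋ)=(0.572657, 0.936060) → end (x,ẋ)=(1.256125, 2.304351)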